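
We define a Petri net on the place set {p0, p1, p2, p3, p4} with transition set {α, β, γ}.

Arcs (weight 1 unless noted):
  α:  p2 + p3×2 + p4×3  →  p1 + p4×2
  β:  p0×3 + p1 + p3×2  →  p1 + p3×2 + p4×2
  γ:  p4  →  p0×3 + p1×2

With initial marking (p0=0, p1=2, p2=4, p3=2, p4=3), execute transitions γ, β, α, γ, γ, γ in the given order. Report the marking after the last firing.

(p0=9, p1=11, p2=3, p3=0, p4=0)

step 1: fire γ:  (p0=0, p1=2, p2=4, p3=2, p4=3) → (p0=3, p1=4, p2=4, p3=2, p4=2)
step 2: fire β:  (p0=3, p1=4, p2=4, p3=2, p4=2) → (p0=0, p1=4, p2=4, p3=2, p4=4)
step 3: fire α:  (p0=0, p1=4, p2=4, p3=2, p4=4) → (p0=0, p1=5, p2=3, p3=0, p4=3)
step 4: fire γ:  (p0=0, p1=5, p2=3, p3=0, p4=3) → (p0=3, p1=7, p2=3, p3=0, p4=2)
step 5: fire γ:  (p0=3, p1=7, p2=3, p3=0, p4=2) → (p0=6, p1=9, p2=3, p3=0, p4=1)
step 6: fire γ:  (p0=6, p1=9, p2=3, p3=0, p4=1) → (p0=9, p1=11, p2=3, p3=0, p4=0)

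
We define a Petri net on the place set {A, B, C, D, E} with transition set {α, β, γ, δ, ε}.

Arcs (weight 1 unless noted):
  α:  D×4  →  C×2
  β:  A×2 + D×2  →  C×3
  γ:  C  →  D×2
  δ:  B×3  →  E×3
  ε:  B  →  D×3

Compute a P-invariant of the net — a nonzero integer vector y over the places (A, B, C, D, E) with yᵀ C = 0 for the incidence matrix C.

Incidence matrix C (rows=places, cols=transitions):
        α    β    γ    δ    ε
    A   0   -2    0    0    0
    B   0    0    0   -3   -1
    C   2    3   -1    0    0
    D  -4   -2    2    0    3
    E   0    0    0    3    0

Candidate y = [2, 3, 2, 1, 3]; check y·C column-wise:
  col α: 2·0 + 3·0 + 2·2 + 1·-4 + 3·0 = 0
  col β: 2·-2 + 3·0 + 2·3 + 1·-2 + 3·0 = 0
  col γ: 2·0 + 3·0 + 2·-1 + 1·2 + 3·0 = 0
  col δ: 2·0 + 3·-3 + 2·0 + 1·0 + 3·3 = 0
  col ε: 2·0 + 3·-1 + 2·0 + 1·3 + 3·0 = 0

y = (A:2, B:3, C:2, D:1, E:3)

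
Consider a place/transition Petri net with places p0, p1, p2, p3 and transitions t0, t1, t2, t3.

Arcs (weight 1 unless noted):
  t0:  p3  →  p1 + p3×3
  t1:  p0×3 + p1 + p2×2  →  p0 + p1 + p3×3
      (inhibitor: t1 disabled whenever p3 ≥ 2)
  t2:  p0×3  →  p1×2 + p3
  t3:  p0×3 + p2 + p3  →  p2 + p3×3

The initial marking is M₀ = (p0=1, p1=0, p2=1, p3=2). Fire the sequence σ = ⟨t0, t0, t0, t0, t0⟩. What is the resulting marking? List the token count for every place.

(p0=1, p1=5, p2=1, p3=12)

step 1: fire t0:  (p0=1, p1=0, p2=1, p3=2) → (p0=1, p1=1, p2=1, p3=4)
step 2: fire t0:  (p0=1, p1=1, p2=1, p3=4) → (p0=1, p1=2, p2=1, p3=6)
step 3: fire t0:  (p0=1, p1=2, p2=1, p3=6) → (p0=1, p1=3, p2=1, p3=8)
step 4: fire t0:  (p0=1, p1=3, p2=1, p3=8) → (p0=1, p1=4, p2=1, p3=10)
step 5: fire t0:  (p0=1, p1=4, p2=1, p3=10) → (p0=1, p1=5, p2=1, p3=12)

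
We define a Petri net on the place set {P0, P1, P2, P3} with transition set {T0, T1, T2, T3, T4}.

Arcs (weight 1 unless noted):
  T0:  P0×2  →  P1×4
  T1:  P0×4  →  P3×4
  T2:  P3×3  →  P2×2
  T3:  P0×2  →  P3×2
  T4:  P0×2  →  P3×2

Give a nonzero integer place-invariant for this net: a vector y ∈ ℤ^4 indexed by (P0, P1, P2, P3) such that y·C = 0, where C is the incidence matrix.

Incidence matrix C (rows=places, cols=transitions):
       T0   T1   T2   T3   T4
   P0  -2   -4    0   -2   -2
   P1   4    0    0    0    0
   P2   0    0    2    0    0
   P3   0    4   -3    2    2

Candidate y = [2, 1, 3, 2]; check y·C column-wise:
  col T0: 2·-2 + 1·4 + 3·0 + 2·0 = 0
  col T1: 2·-4 + 1·0 + 3·0 + 2·4 = 0
  col T2: 2·0 + 1·0 + 3·2 + 2·-3 = 0
  col T3: 2·-2 + 1·0 + 3·0 + 2·2 = 0
  col T4: 2·-2 + 1·0 + 3·0 + 2·2 = 0

y = (P0:2, P1:1, P2:3, P3:2)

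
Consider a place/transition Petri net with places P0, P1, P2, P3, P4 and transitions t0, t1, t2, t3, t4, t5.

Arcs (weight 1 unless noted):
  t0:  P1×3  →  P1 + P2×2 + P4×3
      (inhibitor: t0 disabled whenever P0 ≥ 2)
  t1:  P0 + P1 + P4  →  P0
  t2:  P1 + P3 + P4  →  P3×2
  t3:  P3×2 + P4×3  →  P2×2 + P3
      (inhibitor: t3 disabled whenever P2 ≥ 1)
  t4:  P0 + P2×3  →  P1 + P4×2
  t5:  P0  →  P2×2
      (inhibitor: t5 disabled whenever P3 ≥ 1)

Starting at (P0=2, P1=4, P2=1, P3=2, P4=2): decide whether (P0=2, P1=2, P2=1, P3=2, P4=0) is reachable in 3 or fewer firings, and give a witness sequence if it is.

YES — reachable via ⟨t1, t1⟩ (2 firings)

step 1: fire t1:  (P0=2, P1=4, P2=1, P3=2, P4=2) → (P0=2, P1=3, P2=1, P3=2, P4=1)
step 2: fire t1:  (P0=2, P1=3, P2=1, P3=2, P4=1) → (P0=2, P1=2, P2=1, P3=2, P4=0)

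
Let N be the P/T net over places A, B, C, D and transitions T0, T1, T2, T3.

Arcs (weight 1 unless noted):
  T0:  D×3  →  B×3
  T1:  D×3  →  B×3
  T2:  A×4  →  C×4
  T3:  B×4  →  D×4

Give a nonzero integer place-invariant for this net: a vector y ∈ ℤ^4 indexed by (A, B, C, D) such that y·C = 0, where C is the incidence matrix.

y = (A:1, B:0, C:1, D:0)

Incidence matrix C (rows=places, cols=transitions):
       T0   T1   T2   T3
    A   0    0   -4    0
    B   3    3    0   -4
    C   0    0    4    0
    D  -3   -3    0    4

Candidate y = [1, 0, 1, 0]; check y·C column-wise:
  col T0: 1·0 + 0·3 + 1·0 + 0·-3 = 0
  col T1: 1·0 + 0·3 + 1·0 + 0·-3 = 0
  col T2: 1·-4 + 1·4 = 0
  col T3: 1·0 + 0·-4 + 1·0 + 0·4 = 0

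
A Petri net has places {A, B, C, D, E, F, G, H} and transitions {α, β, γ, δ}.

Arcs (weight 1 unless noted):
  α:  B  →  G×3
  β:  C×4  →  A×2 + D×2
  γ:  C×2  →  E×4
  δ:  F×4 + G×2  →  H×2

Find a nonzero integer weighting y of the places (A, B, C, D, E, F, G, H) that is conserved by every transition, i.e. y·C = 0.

y = (A:1, B:0, C:0, D:-1, E:0, F:0, G:0, H:0)

Incidence matrix C (rows=places, cols=transitions):
        α    β    γ    δ
    A   0    2    0    0
    B  -1    0    0    0
    C   0   -4   -2    0
    D   0    2    0    0
    E   0    0    4    0
    F   0    0    0   -4
    G   3    0    0   -2
    H   0    0    0    2

Candidate y = [1, 0, 0, -1, 0, 0, 0, 0]; check y·C column-wise:
  col α: 1·0 + 0·-1 + -1·0 + 0·3 = 0
  col β: 1·2 + 0·-4 + -1·2 = 0
  col γ: 1·0 + 0·-2 + -1·0 + 0·4 = 0
  col δ: 1·0 + -1·0 + 0·-4 + 0·-2 + 0·2 = 0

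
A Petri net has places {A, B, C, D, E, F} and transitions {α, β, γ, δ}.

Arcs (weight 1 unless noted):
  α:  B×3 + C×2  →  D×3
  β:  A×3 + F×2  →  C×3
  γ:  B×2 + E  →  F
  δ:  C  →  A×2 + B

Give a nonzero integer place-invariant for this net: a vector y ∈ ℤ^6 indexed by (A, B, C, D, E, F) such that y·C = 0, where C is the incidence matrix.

y = (A:3, B:-3, C:3, D:-1, E:6, F:0)

Incidence matrix C (rows=places, cols=transitions):
        α    β    γ    δ
    A   0   -3    0    2
    B  -3    0   -2    1
    C  -2    3    0   -1
    D   3    0    0    0
    E   0    0   -1    0
    F   0   -2    1    0

Candidate y = [3, -3, 3, -1, 6, 0]; check y·C column-wise:
  col α: 3·0 + -3·-3 + 3·-2 + -1·3 + 6·0 = 0
  col β: 3·-3 + -3·0 + 3·3 + -1·0 + 6·0 + 0·-2 = 0
  col γ: 3·0 + -3·-2 + 3·0 + -1·0 + 6·-1 + 0·1 = 0
  col δ: 3·2 + -3·1 + 3·-1 + -1·0 + 6·0 = 0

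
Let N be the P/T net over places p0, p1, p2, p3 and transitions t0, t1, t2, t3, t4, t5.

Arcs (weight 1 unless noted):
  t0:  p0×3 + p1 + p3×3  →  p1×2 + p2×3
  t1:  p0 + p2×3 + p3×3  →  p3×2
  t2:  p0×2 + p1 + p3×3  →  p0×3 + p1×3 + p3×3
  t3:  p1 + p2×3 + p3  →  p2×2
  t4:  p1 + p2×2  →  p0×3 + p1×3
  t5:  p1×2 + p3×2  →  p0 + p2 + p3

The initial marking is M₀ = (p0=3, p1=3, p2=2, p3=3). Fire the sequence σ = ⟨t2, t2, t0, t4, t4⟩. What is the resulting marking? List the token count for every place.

(p0=8, p1=12, p2=1, p3=0)

step 1: fire t2:  (p0=3, p1=3, p2=2, p3=3) → (p0=4, p1=5, p2=2, p3=3)
step 2: fire t2:  (p0=4, p1=5, p2=2, p3=3) → (p0=5, p1=7, p2=2, p3=3)
step 3: fire t0:  (p0=5, p1=7, p2=2, p3=3) → (p0=2, p1=8, p2=5, p3=0)
step 4: fire t4:  (p0=2, p1=8, p2=5, p3=0) → (p0=5, p1=10, p2=3, p3=0)
step 5: fire t4:  (p0=5, p1=10, p2=3, p3=0) → (p0=8, p1=12, p2=1, p3=0)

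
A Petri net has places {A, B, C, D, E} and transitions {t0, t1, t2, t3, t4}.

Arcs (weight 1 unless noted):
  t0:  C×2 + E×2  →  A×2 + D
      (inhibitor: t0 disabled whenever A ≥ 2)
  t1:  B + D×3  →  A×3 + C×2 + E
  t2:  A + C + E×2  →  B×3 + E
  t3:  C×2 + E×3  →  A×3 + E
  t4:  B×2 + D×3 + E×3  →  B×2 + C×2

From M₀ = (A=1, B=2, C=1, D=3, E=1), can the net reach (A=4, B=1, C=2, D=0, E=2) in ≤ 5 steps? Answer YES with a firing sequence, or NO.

depth 0: 1 marking
depth 1: 2 markings reached so far
depth 2: 3 markings reached so far
depth 3: 3 markings reached so far
(frontier empty at depth 3; search complete)
target is not among the 3 markings reachable within 5 steps

NO — not reachable within 5 firings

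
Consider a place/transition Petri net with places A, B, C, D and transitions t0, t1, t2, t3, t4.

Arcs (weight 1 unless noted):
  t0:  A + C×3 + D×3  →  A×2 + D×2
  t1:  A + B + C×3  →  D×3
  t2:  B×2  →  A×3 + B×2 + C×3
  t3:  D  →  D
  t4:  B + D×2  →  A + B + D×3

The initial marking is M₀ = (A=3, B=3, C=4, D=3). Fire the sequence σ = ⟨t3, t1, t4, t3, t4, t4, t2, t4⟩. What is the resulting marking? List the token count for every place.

(A=9, B=2, C=4, D=10)

step 1: fire t3:  (A=3, B=3, C=4, D=3) → (A=3, B=3, C=4, D=3)
step 2: fire t1:  (A=3, B=3, C=4, D=3) → (A=2, B=2, C=1, D=6)
step 3: fire t4:  (A=2, B=2, C=1, D=6) → (A=3, B=2, C=1, D=7)
step 4: fire t3:  (A=3, B=2, C=1, D=7) → (A=3, B=2, C=1, D=7)
step 5: fire t4:  (A=3, B=2, C=1, D=7) → (A=4, B=2, C=1, D=8)
step 6: fire t4:  (A=4, B=2, C=1, D=8) → (A=5, B=2, C=1, D=9)
step 7: fire t2:  (A=5, B=2, C=1, D=9) → (A=8, B=2, C=4, D=9)
step 8: fire t4:  (A=8, B=2, C=4, D=9) → (A=9, B=2, C=4, D=10)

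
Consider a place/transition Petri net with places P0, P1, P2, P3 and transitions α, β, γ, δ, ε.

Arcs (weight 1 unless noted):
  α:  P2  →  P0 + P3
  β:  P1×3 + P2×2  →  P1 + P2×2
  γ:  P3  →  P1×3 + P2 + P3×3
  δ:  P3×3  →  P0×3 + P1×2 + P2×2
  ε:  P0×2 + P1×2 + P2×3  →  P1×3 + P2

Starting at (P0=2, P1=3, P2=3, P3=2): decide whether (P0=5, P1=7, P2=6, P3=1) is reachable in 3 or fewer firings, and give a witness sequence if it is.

NO — not reachable within 3 firings

depth 0: 1 marking
depth 1: 5 markings reached so far
depth 2: 14 markings reached so far
depth 3: 32 markings reached so far
target is not among the 32 markings reachable within 3 steps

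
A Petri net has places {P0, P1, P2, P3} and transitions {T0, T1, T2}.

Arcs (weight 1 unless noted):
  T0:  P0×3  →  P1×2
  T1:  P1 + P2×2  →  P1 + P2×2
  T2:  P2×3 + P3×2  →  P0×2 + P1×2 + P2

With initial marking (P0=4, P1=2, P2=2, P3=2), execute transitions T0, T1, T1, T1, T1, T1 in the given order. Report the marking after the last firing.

step 1: fire T0:  (P0=4, P1=2, P2=2, P3=2) → (P0=1, P1=4, P2=2, P3=2)
step 2: fire T1:  (P0=1, P1=4, P2=2, P3=2) → (P0=1, P1=4, P2=2, P3=2)
step 3: fire T1:  (P0=1, P1=4, P2=2, P3=2) → (P0=1, P1=4, P2=2, P3=2)
step 4: fire T1:  (P0=1, P1=4, P2=2, P3=2) → (P0=1, P1=4, P2=2, P3=2)
step 5: fire T1:  (P0=1, P1=4, P2=2, P3=2) → (P0=1, P1=4, P2=2, P3=2)
step 6: fire T1:  (P0=1, P1=4, P2=2, P3=2) → (P0=1, P1=4, P2=2, P3=2)

(P0=1, P1=4, P2=2, P3=2)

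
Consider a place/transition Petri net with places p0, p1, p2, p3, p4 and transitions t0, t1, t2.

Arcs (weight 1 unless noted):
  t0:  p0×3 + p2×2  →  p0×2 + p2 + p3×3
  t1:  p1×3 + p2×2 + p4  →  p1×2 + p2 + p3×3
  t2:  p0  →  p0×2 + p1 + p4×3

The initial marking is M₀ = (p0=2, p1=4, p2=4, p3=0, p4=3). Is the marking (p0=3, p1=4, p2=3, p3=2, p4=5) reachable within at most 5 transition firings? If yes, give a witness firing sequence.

NO — not reachable within 5 firings

depth 0: 1 marking
depth 1: 3 markings reached so far
depth 2: 7 markings reached so far
depth 3: 12 markings reached so far
depth 4: 20 markings reached so far
depth 5: 29 markings reached so far
target is not among the 29 markings reachable within 5 steps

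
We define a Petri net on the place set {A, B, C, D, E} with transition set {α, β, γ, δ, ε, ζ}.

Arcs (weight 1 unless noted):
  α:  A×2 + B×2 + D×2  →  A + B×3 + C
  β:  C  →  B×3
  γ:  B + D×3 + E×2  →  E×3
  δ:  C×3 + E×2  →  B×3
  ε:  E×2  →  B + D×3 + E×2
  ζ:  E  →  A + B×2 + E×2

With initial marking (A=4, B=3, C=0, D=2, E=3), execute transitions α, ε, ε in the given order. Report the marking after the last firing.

step 1: fire α:  (A=4, B=3, C=0, D=2, E=3) → (A=3, B=4, C=1, D=0, E=3)
step 2: fire ε:  (A=3, B=4, C=1, D=0, E=3) → (A=3, B=5, C=1, D=3, E=3)
step 3: fire ε:  (A=3, B=5, C=1, D=3, E=3) → (A=3, B=6, C=1, D=6, E=3)

(A=3, B=6, C=1, D=6, E=3)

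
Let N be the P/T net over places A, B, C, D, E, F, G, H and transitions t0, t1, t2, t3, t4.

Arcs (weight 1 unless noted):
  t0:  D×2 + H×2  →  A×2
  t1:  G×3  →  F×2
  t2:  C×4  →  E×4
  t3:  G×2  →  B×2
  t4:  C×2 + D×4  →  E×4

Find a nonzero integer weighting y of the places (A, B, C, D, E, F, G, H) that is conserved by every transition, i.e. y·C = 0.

y = (A:1, B:0, C:2, D:1, E:2, F:0, G:0, H:0)

Incidence matrix C (rows=places, cols=transitions):
       t0   t1   t2   t3   t4
    A   2    0    0    0    0
    B   0    0    0    2    0
    C   0    0   -4    0   -2
    D  -2    0    0    0   -4
    E   0    0    4    0    4
    F   0    2    0    0    0
    G   0   -3    0   -2    0
    H  -2    0    0    0    0

Candidate y = [1, 0, 2, 1, 2, 0, 0, 0]; check y·C column-wise:
  col t0: 1·2 + 2·0 + 1·-2 + 2·0 + 0·-2 = 0
  col t1: 1·0 + 2·0 + 1·0 + 2·0 + 0·2 + 0·-3 = 0
  col t2: 1·0 + 2·-4 + 1·0 + 2·4 = 0
  col t3: 1·0 + 0·2 + 2·0 + 1·0 + 2·0 + 0·-2 = 0
  col t4: 1·0 + 2·-2 + 1·-4 + 2·4 = 0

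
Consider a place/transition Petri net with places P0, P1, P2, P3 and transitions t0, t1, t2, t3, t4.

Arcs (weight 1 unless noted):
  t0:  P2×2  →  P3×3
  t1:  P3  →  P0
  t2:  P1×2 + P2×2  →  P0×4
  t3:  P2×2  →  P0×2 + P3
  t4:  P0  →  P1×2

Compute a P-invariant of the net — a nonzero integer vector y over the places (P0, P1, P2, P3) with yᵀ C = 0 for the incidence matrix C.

Incidence matrix C (rows=places, cols=transitions):
       t0   t1   t2   t3   t4
   P0   0    1    4    2   -1
   P1   0    0   -2    0    2
   P2  -2    0   -2   -2    0
   P3   3   -1    0    1    0

Candidate y = [2, 1, 3, 2]; check y·C column-wise:
  col t0: 2·0 + 1·0 + 3·-2 + 2·3 = 0
  col t1: 2·1 + 1·0 + 3·0 + 2·-1 = 0
  col t2: 2·4 + 1·-2 + 3·-2 + 2·0 = 0
  col t3: 2·2 + 1·0 + 3·-2 + 2·1 = 0
  col t4: 2·-1 + 1·2 + 3·0 + 2·0 = 0

y = (P0:2, P1:1, P2:3, P3:2)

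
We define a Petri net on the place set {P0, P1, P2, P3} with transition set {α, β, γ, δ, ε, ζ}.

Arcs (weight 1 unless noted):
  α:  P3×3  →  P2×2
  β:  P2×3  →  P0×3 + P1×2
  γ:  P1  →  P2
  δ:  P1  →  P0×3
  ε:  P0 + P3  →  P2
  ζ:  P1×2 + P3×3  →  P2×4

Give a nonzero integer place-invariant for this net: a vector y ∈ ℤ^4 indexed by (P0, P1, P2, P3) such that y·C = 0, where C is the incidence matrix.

Incidence matrix C (rows=places, cols=transitions):
        α    β    γ    δ    ε    ζ
   P0   0    3    0    3   -1    0
   P1   0    2   -1   -1    0   -2
   P2   2   -3    1    0    1    4
   P3  -3    0    0    0   -1   -3

Candidate y = [1, 3, 3, 2]; check y·C column-wise:
  col α: 1·0 + 3·0 + 3·2 + 2·-3 = 0
  col β: 1·3 + 3·2 + 3·-3 + 2·0 = 0
  col γ: 1·0 + 3·-1 + 3·1 + 2·0 = 0
  col δ: 1·3 + 3·-1 + 3·0 + 2·0 = 0
  col ε: 1·-1 + 3·0 + 3·1 + 2·-1 = 0
  col ζ: 1·0 + 3·-2 + 3·4 + 2·-3 = 0

y = (P0:1, P1:3, P2:3, P3:2)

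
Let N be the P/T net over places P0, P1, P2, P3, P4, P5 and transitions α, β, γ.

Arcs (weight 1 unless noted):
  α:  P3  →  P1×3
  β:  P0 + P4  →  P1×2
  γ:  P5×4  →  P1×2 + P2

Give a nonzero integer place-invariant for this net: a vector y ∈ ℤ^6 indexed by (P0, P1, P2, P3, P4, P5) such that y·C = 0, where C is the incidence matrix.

Incidence matrix C (rows=places, cols=transitions):
        α    β    γ
   P0   0   -1    0
   P1   3    2    2
   P2   0    0    1
   P3  -1    0    0
   P4   0   -1    0
   P5   0    0   -4

Candidate y = [2, 1, -2, 3, 0, 0]; check y·C column-wise:
  col α: 2·0 + 1·3 + -2·0 + 3·-1 = 0
  col β: 2·-1 + 1·2 + -2·0 + 3·0 + 0·-1 = 0
  col γ: 2·0 + 1·2 + -2·1 + 3·0 + 0·-4 = 0

y = (P0:2, P1:1, P2:-2, P3:3, P4:0, P5:0)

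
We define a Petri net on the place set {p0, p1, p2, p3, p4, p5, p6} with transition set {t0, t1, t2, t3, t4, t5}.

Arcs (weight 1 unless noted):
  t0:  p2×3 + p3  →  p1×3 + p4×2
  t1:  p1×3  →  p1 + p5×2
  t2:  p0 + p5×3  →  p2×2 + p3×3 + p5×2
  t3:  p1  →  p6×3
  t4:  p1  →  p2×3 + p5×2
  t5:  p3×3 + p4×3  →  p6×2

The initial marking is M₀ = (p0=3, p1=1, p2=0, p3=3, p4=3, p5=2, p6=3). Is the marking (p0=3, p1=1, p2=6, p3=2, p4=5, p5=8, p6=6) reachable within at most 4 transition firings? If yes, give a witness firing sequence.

NO — not reachable within 4 firings

depth 0: 1 marking
depth 1: 4 markings reached so far
depth 2: 8 markings reached so far
depth 3: 14 markings reached so far
depth 4: 26 markings reached so far
target is not among the 26 markings reachable within 4 steps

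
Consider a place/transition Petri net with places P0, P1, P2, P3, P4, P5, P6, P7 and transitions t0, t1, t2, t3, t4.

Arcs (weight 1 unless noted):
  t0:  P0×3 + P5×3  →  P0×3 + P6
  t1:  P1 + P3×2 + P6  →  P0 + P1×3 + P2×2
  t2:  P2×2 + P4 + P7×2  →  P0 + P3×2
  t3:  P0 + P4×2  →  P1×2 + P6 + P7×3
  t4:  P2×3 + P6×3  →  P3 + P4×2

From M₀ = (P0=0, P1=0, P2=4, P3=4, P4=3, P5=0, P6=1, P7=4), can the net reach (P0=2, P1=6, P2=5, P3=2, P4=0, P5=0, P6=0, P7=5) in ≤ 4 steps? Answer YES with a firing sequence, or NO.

depth 0: 1 marking
depth 1: 2 markings reached so far
depth 2: 4 markings reached so far
depth 3: 5 markings reached so far
depth 4: 6 markings reached so far
target is not among the 6 markings reachable within 4 steps

NO — not reachable within 4 firings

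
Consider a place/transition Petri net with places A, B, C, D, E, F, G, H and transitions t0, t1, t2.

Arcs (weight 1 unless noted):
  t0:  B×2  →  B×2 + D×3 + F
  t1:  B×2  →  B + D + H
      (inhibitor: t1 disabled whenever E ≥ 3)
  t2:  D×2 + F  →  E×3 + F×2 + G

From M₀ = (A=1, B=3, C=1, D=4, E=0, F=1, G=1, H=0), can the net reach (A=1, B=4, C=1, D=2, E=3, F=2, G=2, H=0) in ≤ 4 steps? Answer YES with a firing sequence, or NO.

depth 0: 1 marking
depth 1: 4 markings reached so far
depth 2: 10 markings reached so far
depth 3: 18 markings reached so far
depth 4: 28 markings reached so far
target is not among the 28 markings reachable within 4 steps

NO — not reachable within 4 firings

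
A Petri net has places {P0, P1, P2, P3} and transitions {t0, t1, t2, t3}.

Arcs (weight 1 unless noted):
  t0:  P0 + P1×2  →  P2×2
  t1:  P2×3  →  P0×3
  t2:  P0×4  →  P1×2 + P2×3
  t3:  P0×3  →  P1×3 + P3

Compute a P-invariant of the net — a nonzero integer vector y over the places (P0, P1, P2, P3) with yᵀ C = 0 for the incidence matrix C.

y = (P0:2, P1:1, P2:2, P3:3)

Incidence matrix C (rows=places, cols=transitions):
       t0   t1   t2   t3
   P0  -1    3   -4   -3
   P1  -2    0    2    3
   P2   2   -3    3    0
   P3   0    0    0    1

Candidate y = [2, 1, 2, 3]; check y·C column-wise:
  col t0: 2·-1 + 1·-2 + 2·2 + 3·0 = 0
  col t1: 2·3 + 1·0 + 2·-3 + 3·0 = 0
  col t2: 2·-4 + 1·2 + 2·3 + 3·0 = 0
  col t3: 2·-3 + 1·3 + 2·0 + 3·1 = 0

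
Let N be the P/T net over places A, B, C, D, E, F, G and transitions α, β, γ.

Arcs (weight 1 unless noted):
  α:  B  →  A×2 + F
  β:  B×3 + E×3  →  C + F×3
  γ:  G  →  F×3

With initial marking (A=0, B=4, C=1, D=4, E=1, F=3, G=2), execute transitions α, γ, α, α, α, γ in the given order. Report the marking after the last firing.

step 1: fire α:  (A=0, B=4, C=1, D=4, E=1, F=3, G=2) → (A=2, B=3, C=1, D=4, E=1, F=4, G=2)
step 2: fire γ:  (A=2, B=3, C=1, D=4, E=1, F=4, G=2) → (A=2, B=3, C=1, D=4, E=1, F=7, G=1)
step 3: fire α:  (A=2, B=3, C=1, D=4, E=1, F=7, G=1) → (A=4, B=2, C=1, D=4, E=1, F=8, G=1)
step 4: fire α:  (A=4, B=2, C=1, D=4, E=1, F=8, G=1) → (A=6, B=1, C=1, D=4, E=1, F=9, G=1)
step 5: fire α:  (A=6, B=1, C=1, D=4, E=1, F=9, G=1) → (A=8, B=0, C=1, D=4, E=1, F=10, G=1)
step 6: fire γ:  (A=8, B=0, C=1, D=4, E=1, F=10, G=1) → (A=8, B=0, C=1, D=4, E=1, F=13, G=0)

(A=8, B=0, C=1, D=4, E=1, F=13, G=0)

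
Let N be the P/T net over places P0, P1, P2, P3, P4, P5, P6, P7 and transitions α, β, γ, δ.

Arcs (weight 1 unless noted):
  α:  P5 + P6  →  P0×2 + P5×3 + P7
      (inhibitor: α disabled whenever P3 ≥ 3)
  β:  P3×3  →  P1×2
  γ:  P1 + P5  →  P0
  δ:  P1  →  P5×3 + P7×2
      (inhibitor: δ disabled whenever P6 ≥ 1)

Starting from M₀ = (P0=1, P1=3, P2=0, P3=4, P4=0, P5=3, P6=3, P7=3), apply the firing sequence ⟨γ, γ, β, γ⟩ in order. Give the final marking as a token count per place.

step 1: fire γ:  (P0=1, P1=3, P2=0, P3=4, P4=0, P5=3, P6=3, P7=3) → (P0=2, P1=2, P2=0, P3=4, P4=0, P5=2, P6=3, P7=3)
step 2: fire γ:  (P0=2, P1=2, P2=0, P3=4, P4=0, P5=2, P6=3, P7=3) → (P0=3, P1=1, P2=0, P3=4, P4=0, P5=1, P6=3, P7=3)
step 3: fire β:  (P0=3, P1=1, P2=0, P3=4, P4=0, P5=1, P6=3, P7=3) → (P0=3, P1=3, P2=0, P3=1, P4=0, P5=1, P6=3, P7=3)
step 4: fire γ:  (P0=3, P1=3, P2=0, P3=1, P4=0, P5=1, P6=3, P7=3) → (P0=4, P1=2, P2=0, P3=1, P4=0, P5=0, P6=3, P7=3)

(P0=4, P1=2, P2=0, P3=1, P4=0, P5=0, P6=3, P7=3)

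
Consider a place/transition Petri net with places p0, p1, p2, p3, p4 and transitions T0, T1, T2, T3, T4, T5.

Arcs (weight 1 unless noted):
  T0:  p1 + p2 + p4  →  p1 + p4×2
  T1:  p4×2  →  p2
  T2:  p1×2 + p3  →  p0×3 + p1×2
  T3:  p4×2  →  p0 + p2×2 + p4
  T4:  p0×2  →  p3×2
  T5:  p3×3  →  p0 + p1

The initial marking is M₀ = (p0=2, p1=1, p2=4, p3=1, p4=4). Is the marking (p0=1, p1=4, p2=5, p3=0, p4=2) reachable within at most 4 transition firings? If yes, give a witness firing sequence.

depth 0: 1 marking
depth 1: 5 markings reached so far
depth 2: 15 markings reached so far
depth 3: 32 markings reached so far
depth 4: 57 markings reached so far
target is not among the 57 markings reachable within 4 steps

NO — not reachable within 4 firings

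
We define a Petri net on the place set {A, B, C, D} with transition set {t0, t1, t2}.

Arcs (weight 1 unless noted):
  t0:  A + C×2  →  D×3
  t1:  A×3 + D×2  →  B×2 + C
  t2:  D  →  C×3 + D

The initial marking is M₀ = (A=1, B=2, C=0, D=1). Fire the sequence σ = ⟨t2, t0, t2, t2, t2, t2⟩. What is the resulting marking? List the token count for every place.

(A=0, B=2, C=13, D=4)

step 1: fire t2:  (A=1, B=2, C=0, D=1) → (A=1, B=2, C=3, D=1)
step 2: fire t0:  (A=1, B=2, C=3, D=1) → (A=0, B=2, C=1, D=4)
step 3: fire t2:  (A=0, B=2, C=1, D=4) → (A=0, B=2, C=4, D=4)
step 4: fire t2:  (A=0, B=2, C=4, D=4) → (A=0, B=2, C=7, D=4)
step 5: fire t2:  (A=0, B=2, C=7, D=4) → (A=0, B=2, C=10, D=4)
step 6: fire t2:  (A=0, B=2, C=10, D=4) → (A=0, B=2, C=13, D=4)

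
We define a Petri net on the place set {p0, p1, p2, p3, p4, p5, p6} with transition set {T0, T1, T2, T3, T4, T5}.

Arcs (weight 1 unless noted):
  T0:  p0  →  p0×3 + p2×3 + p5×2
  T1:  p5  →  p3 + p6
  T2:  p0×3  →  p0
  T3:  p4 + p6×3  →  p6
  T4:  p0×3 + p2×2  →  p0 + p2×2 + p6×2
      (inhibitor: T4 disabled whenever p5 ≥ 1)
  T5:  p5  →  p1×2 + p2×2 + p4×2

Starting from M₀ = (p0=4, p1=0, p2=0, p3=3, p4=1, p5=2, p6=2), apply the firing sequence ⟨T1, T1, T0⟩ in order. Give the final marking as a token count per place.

step 1: fire T1:  (p0=4, p1=0, p2=0, p3=3, p4=1, p5=2, p6=2) → (p0=4, p1=0, p2=0, p3=4, p4=1, p5=1, p6=3)
step 2: fire T1:  (p0=4, p1=0, p2=0, p3=4, p4=1, p5=1, p6=3) → (p0=4, p1=0, p2=0, p3=5, p4=1, p5=0, p6=4)
step 3: fire T0:  (p0=4, p1=0, p2=0, p3=5, p4=1, p5=0, p6=4) → (p0=6, p1=0, p2=3, p3=5, p4=1, p5=2, p6=4)

(p0=6, p1=0, p2=3, p3=5, p4=1, p5=2, p6=4)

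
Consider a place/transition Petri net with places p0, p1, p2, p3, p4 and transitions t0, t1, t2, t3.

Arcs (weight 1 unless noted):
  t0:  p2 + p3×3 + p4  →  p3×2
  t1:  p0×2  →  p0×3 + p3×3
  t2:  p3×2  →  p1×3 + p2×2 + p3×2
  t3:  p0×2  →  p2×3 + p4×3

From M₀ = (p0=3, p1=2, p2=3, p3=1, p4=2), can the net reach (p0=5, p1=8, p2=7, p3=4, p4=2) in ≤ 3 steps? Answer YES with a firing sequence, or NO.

depth 0: 1 marking
depth 1: 3 markings reached so far
depth 2: 7 markings reached so far
depth 3: 17 markings reached so far
target is not among the 17 markings reachable within 3 steps

NO — not reachable within 3 firings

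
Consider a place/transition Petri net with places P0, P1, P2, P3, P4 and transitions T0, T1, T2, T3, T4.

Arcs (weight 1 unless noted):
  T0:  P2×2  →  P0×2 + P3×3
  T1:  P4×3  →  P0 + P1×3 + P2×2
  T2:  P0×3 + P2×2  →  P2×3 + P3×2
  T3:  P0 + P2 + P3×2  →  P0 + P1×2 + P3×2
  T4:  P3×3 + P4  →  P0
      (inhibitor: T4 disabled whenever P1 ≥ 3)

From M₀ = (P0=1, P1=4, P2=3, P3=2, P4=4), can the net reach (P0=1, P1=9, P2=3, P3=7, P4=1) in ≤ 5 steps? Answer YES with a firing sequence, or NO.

step 1: fire T0:  (P0=1, P1=4, P2=3, P3=2, P4=4) → (P0=3, P1=4, P2=1, P3=5, P4=4)
step 2: fire T1:  (P0=3, P1=4, P2=1, P3=5, P4=4) → (P0=4, P1=7, P2=3, P3=5, P4=1)
step 3: fire T2:  (P0=4, P1=7, P2=3, P3=5, P4=1) → (P0=1, P1=7, P2=4, P3=7, P4=1)
step 4: fire T3:  (P0=1, P1=7, P2=4, P3=7, P4=1) → (P0=1, P1=9, P2=3, P3=7, P4=1)

YES — reachable via ⟨T0, T1, T2, T3⟩ (4 firings)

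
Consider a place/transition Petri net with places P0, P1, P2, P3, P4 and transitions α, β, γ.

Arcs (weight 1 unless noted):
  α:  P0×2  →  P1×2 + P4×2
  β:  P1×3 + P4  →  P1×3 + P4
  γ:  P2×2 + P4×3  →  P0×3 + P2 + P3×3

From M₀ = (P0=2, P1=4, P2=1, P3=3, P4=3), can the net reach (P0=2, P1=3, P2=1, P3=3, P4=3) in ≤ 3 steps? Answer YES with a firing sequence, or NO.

NO — not reachable within 3 firings

depth 0: 1 marking
depth 1: 2 markings reached so far
depth 2: 2 markings reached so far
(frontier empty at depth 2; search complete)
target is not among the 2 markings reachable within 3 steps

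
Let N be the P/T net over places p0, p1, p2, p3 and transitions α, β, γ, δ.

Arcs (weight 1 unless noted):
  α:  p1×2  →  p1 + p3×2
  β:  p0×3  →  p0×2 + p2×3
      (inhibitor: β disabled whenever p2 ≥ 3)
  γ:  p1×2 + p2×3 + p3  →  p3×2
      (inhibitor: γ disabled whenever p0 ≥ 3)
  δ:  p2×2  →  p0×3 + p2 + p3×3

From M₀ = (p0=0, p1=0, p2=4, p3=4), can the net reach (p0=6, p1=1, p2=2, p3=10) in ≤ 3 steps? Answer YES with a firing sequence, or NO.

depth 0: 1 marking
depth 1: 2 markings reached so far
depth 2: 3 markings reached so far
depth 3: 5 markings reached so far
target is not among the 5 markings reachable within 3 steps

NO — not reachable within 3 firings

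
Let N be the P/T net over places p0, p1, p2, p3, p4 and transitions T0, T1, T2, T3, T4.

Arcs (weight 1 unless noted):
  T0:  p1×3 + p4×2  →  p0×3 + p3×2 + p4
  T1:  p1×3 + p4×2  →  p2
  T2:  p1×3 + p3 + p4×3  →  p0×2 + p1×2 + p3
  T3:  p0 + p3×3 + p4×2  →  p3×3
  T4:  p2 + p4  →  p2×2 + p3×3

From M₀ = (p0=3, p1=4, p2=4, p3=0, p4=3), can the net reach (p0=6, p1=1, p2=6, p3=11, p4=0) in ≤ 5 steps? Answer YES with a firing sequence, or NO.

depth 0: 1 marking
depth 1: 4 markings reached so far
depth 2: 8 markings reached so far
depth 3: 10 markings reached so far
depth 4: 10 markings reached so far
(frontier empty at depth 4; search complete)
target is not among the 10 markings reachable within 5 steps

NO — not reachable within 5 firings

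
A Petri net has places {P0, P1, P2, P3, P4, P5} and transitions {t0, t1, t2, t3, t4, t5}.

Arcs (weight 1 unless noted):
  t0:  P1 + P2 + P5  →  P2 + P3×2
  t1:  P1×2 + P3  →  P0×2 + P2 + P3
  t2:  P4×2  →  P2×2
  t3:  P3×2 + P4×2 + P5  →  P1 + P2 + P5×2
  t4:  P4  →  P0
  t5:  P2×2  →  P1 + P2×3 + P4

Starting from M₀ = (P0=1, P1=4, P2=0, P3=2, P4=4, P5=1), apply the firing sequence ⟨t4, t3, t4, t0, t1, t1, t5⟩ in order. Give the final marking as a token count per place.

(P0=7, P1=1, P2=4, P3=2, P4=1, P5=1)

step 1: fire t4:  (P0=1, P1=4, P2=0, P3=2, P4=4, P5=1) → (P0=2, P1=4, P2=0, P3=2, P4=3, P5=1)
step 2: fire t3:  (P0=2, P1=4, P2=0, P3=2, P4=3, P5=1) → (P0=2, P1=5, P2=1, P3=0, P4=1, P5=2)
step 3: fire t4:  (P0=2, P1=5, P2=1, P3=0, P4=1, P5=2) → (P0=3, P1=5, P2=1, P3=0, P4=0, P5=2)
step 4: fire t0:  (P0=3, P1=5, P2=1, P3=0, P4=0, P5=2) → (P0=3, P1=4, P2=1, P3=2, P4=0, P5=1)
step 5: fire t1:  (P0=3, P1=4, P2=1, P3=2, P4=0, P5=1) → (P0=5, P1=2, P2=2, P3=2, P4=0, P5=1)
step 6: fire t1:  (P0=5, P1=2, P2=2, P3=2, P4=0, P5=1) → (P0=7, P1=0, P2=3, P3=2, P4=0, P5=1)
step 7: fire t5:  (P0=7, P1=0, P2=3, P3=2, P4=0, P5=1) → (P0=7, P1=1, P2=4, P3=2, P4=1, P5=1)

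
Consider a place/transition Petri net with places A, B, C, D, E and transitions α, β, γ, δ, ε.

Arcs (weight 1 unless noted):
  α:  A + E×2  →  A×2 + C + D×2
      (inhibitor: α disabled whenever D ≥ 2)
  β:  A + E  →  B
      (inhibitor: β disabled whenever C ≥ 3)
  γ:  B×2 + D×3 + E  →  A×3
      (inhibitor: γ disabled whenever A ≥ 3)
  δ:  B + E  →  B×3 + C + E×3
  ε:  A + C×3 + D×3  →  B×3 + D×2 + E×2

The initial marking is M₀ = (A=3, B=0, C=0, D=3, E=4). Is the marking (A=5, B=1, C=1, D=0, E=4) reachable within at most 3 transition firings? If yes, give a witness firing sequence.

step 1: fire β:  (A=3, B=0, C=0, D=3, E=4) → (A=2, B=1, C=0, D=3, E=3)
step 2: fire δ:  (A=2, B=1, C=0, D=3, E=3) → (A=2, B=3, C=1, D=3, E=5)
step 3: fire γ:  (A=2, B=3, C=1, D=3, E=5) → (A=5, B=1, C=1, D=0, E=4)

YES — reachable via ⟨β, δ, γ⟩ (3 firings)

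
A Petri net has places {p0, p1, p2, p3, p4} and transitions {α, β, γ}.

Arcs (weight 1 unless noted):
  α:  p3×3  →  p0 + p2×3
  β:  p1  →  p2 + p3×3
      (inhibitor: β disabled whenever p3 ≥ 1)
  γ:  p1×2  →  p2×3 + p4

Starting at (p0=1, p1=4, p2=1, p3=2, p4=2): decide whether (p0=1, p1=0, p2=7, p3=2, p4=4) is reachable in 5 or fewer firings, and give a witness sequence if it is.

YES — reachable via ⟨γ, γ⟩ (2 firings)

step 1: fire γ:  (p0=1, p1=4, p2=1, p3=2, p4=2) → (p0=1, p1=2, p2=4, p3=2, p4=3)
step 2: fire γ:  (p0=1, p1=2, p2=4, p3=2, p4=3) → (p0=1, p1=0, p2=7, p3=2, p4=4)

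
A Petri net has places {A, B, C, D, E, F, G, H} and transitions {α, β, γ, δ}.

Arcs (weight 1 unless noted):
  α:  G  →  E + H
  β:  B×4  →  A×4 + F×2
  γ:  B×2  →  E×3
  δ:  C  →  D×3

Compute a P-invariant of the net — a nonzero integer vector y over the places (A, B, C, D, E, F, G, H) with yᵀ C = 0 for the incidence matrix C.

Incidence matrix C (rows=places, cols=transitions):
        α    β    γ    δ
    A   0    4    0    0
    B   0   -4   -2    0
    C   0    0    0   -1
    D   0    0    0    3
    E   1    0    3    0
    F   0    2    0    0
    G  -1    0    0    0
    H   1    0    0    0

Candidate y = [0, 0, 3, 1, 0, 0, 0, 0]; check y·C column-wise:
  col α: 3·0 + 1·0 + 0·1 + 0·-1 + 0·1 = 0
  col β: 0·4 + 0·-4 + 3·0 + 1·0 + 0·2 = 0
  col γ: 0·-2 + 3·0 + 1·0 + 0·3 = 0
  col δ: 3·-1 + 1·3 = 0

y = (A:0, B:0, C:3, D:1, E:0, F:0, G:0, H:0)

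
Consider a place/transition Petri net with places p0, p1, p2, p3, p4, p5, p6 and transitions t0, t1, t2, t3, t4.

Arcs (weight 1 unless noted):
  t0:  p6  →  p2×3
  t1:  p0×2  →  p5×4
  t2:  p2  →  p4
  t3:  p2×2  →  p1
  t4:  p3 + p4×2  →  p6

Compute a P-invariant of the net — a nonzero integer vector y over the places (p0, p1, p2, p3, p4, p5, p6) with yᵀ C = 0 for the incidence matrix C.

y = (p0:2, p1:0, p2:0, p3:0, p4:0, p5:1, p6:0)

Incidence matrix C (rows=places, cols=transitions):
       t0   t1   t2   t3   t4
   p0   0   -2    0    0    0
   p1   0    0    0    1    0
   p2   3    0   -1   -2    0
   p3   0    0    0    0   -1
   p4   0    0    1    0   -2
   p5   0    4    0    0    0
   p6  -1    0    0    0    1

Candidate y = [2, 0, 0, 0, 0, 1, 0]; check y·C column-wise:
  col t0: 2·0 + 0·3 + 1·0 + 0·-1 = 0
  col t1: 2·-2 + 1·4 = 0
  col t2: 2·0 + 0·-1 + 0·1 + 1·0 = 0
  col t3: 2·0 + 0·1 + 0·-2 + 1·0 = 0
  col t4: 2·0 + 0·-1 + 0·-2 + 1·0 + 0·1 = 0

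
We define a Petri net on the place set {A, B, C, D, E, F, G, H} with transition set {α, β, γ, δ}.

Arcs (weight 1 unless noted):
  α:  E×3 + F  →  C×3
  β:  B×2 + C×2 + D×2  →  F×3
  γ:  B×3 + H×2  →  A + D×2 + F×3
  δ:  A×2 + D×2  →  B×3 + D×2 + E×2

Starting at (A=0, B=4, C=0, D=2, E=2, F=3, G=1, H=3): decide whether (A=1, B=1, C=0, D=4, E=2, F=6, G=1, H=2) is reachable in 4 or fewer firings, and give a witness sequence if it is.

depth 0: 1 marking
depth 1: 2 markings reached so far
depth 2: 2 markings reached so far
(frontier empty at depth 2; search complete)
target is not among the 2 markings reachable within 4 steps

NO — not reachable within 4 firings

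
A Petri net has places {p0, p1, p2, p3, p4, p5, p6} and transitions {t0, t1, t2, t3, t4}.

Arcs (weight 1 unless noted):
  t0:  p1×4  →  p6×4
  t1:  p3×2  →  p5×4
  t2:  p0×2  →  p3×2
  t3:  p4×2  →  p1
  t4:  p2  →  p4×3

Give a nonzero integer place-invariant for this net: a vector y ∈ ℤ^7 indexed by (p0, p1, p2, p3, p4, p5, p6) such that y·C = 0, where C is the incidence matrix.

Incidence matrix C (rows=places, cols=transitions):
       t0   t1   t2   t3   t4
   p0   0    0   -2    0    0
   p1  -4    0    0    1    0
   p2   0    0    0    0   -1
   p3   0   -2    2    0    0
   p4   0    0    0   -2    3
   p5   0    4    0    0    0
   p6   4    0    0    0    0

Candidate y = [2, 0, 0, 2, 0, 1, 0]; check y·C column-wise:
  col t0: 2·0 + 0·-4 + 2·0 + 1·0 + 0·4 = 0
  col t1: 2·0 + 2·-2 + 1·4 = 0
  col t2: 2·-2 + 2·2 + 1·0 = 0
  col t3: 2·0 + 0·1 + 2·0 + 0·-2 + 1·0 = 0
  col t4: 2·0 + 0·-1 + 2·0 + 0·3 + 1·0 = 0

y = (p0:2, p1:0, p2:0, p3:2, p4:0, p5:1, p6:0)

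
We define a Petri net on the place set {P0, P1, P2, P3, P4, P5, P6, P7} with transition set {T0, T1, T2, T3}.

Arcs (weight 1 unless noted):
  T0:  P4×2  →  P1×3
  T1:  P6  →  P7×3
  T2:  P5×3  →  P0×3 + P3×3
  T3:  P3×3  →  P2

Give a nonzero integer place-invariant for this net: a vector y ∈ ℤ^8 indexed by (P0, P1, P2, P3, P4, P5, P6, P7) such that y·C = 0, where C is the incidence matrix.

Incidence matrix C (rows=places, cols=transitions):
       T0   T1   T2   T3
   P0   0    0    3    0
   P1   3    0    0    0
   P2   0    0    0    1
   P3   0    0    3   -3
   P4  -2    0    0    0
   P5   0    0   -3    0
   P6   0   -1    0    0
   P7   0    3    0    0

Candidate y = [1, 0, -3, -1, 0, 0, 0, 0]; check y·C column-wise:
  col T0: 1·0 + 0·3 + -3·0 + -1·0 + 0·-2 = 0
  col T1: 1·0 + -3·0 + -1·0 + 0·-1 + 0·3 = 0
  col T2: 1·3 + -3·0 + -1·3 + 0·-3 = 0
  col T3: 1·0 + -3·1 + -1·-3 = 0

y = (P0:1, P1:0, P2:-3, P3:-1, P4:0, P5:0, P6:0, P7:0)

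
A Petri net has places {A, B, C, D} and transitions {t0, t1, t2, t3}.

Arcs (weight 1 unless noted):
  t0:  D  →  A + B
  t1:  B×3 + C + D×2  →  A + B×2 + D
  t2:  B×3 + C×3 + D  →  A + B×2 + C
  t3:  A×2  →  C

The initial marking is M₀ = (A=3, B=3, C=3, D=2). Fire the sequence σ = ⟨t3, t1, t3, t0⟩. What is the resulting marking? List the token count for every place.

step 1: fire t3:  (A=3, B=3, C=3, D=2) → (A=1, B=3, C=4, D=2)
step 2: fire t1:  (A=1, B=3, C=4, D=2) → (A=2, B=2, C=3, D=1)
step 3: fire t3:  (A=2, B=2, C=3, D=1) → (A=0, B=2, C=4, D=1)
step 4: fire t0:  (A=0, B=2, C=4, D=1) → (A=1, B=3, C=4, D=0)

(A=1, B=3, C=4, D=0)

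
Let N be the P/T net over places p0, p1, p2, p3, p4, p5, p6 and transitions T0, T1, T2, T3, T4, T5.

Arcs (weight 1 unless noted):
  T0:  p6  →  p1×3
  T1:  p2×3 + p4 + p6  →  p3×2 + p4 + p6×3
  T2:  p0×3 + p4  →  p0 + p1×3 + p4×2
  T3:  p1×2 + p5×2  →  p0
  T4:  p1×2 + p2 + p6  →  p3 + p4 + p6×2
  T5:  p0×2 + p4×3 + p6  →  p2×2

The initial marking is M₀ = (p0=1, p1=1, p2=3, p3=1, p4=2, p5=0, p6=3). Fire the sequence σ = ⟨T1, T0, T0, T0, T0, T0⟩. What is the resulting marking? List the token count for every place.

step 1: fire T1:  (p0=1, p1=1, p2=3, p3=1, p4=2, p5=0, p6=3) → (p0=1, p1=1, p2=0, p3=3, p4=2, p5=0, p6=5)
step 2: fire T0:  (p0=1, p1=1, p2=0, p3=3, p4=2, p5=0, p6=5) → (p0=1, p1=4, p2=0, p3=3, p4=2, p5=0, p6=4)
step 3: fire T0:  (p0=1, p1=4, p2=0, p3=3, p4=2, p5=0, p6=4) → (p0=1, p1=7, p2=0, p3=3, p4=2, p5=0, p6=3)
step 4: fire T0:  (p0=1, p1=7, p2=0, p3=3, p4=2, p5=0, p6=3) → (p0=1, p1=10, p2=0, p3=3, p4=2, p5=0, p6=2)
step 5: fire T0:  (p0=1, p1=10, p2=0, p3=3, p4=2, p5=0, p6=2) → (p0=1, p1=13, p2=0, p3=3, p4=2, p5=0, p6=1)
step 6: fire T0:  (p0=1, p1=13, p2=0, p3=3, p4=2, p5=0, p6=1) → (p0=1, p1=16, p2=0, p3=3, p4=2, p5=0, p6=0)

(p0=1, p1=16, p2=0, p3=3, p4=2, p5=0, p6=0)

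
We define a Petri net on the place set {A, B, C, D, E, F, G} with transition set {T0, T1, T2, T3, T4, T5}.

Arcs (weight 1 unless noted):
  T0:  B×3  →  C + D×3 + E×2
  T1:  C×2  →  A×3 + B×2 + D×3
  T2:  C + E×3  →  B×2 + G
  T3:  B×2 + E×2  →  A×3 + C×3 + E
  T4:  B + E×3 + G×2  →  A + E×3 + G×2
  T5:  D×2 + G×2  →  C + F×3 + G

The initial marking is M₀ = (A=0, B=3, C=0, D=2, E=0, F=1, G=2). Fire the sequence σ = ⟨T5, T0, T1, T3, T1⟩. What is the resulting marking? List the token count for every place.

(A=9, B=2, C=1, D=9, E=1, F=4, G=1)

step 1: fire T5:  (A=0, B=3, C=0, D=2, E=0, F=1, G=2) → (A=0, B=3, C=1, D=0, E=0, F=4, G=1)
step 2: fire T0:  (A=0, B=3, C=1, D=0, E=0, F=4, G=1) → (A=0, B=0, C=2, D=3, E=2, F=4, G=1)
step 3: fire T1:  (A=0, B=0, C=2, D=3, E=2, F=4, G=1) → (A=3, B=2, C=0, D=6, E=2, F=4, G=1)
step 4: fire T3:  (A=3, B=2, C=0, D=6, E=2, F=4, G=1) → (A=6, B=0, C=3, D=6, E=1, F=4, G=1)
step 5: fire T1:  (A=6, B=0, C=3, D=6, E=1, F=4, G=1) → (A=9, B=2, C=1, D=9, E=1, F=4, G=1)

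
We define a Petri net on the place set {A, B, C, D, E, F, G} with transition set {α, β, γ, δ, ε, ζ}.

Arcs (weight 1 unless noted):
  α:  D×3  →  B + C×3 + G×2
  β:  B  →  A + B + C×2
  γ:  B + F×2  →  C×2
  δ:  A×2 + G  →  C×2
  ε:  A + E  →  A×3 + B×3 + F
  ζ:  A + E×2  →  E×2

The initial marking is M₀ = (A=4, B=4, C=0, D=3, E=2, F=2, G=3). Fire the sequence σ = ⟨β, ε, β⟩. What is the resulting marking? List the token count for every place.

(A=8, B=7, C=4, D=3, E=1, F=3, G=3)

step 1: fire β:  (A=4, B=4, C=0, D=3, E=2, F=2, G=3) → (A=5, B=4, C=2, D=3, E=2, F=2, G=3)
step 2: fire ε:  (A=5, B=4, C=2, D=3, E=2, F=2, G=3) → (A=7, B=7, C=2, D=3, E=1, F=3, G=3)
step 3: fire β:  (A=7, B=7, C=2, D=3, E=1, F=3, G=3) → (A=8, B=7, C=4, D=3, E=1, F=3, G=3)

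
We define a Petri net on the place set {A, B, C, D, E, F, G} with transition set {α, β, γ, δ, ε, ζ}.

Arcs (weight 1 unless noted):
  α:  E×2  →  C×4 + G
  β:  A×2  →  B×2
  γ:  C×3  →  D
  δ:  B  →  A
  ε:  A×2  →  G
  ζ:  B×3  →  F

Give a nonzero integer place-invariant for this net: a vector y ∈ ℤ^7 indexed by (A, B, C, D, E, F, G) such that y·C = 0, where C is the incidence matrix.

y = (A:0, B:0, C:1, D:3, E:2, F:0, G:0)

Incidence matrix C (rows=places, cols=transitions):
        α    β    γ    δ    ε    ζ
    A   0   -2    0    1   -2    0
    B   0    2    0   -1    0   -3
    C   4    0   -3    0    0    0
    D   0    0    1    0    0    0
    E  -2    0    0    0    0    0
    F   0    0    0    0    0    1
    G   1    0    0    0    1    0

Candidate y = [0, 0, 1, 3, 2, 0, 0]; check y·C column-wise:
  col α: 1·4 + 3·0 + 2·-2 + 0·1 = 0
  col β: 0·-2 + 0·2 + 1·0 + 3·0 + 2·0 = 0
  col γ: 1·-3 + 3·1 + 2·0 = 0
  col δ: 0·1 + 0·-1 + 1·0 + 3·0 + 2·0 = 0
  col ε: 0·-2 + 1·0 + 3·0 + 2·0 + 0·1 = 0
  col ζ: 0·-3 + 1·0 + 3·0 + 2·0 + 0·1 = 0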